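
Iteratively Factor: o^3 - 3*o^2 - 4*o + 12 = (o - 3)*(o^2 - 4) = (o - 3)*(o + 2)*(o - 2)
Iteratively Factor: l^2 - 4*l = (l - 4)*(l)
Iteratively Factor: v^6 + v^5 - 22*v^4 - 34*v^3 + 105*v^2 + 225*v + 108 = (v + 3)*(v^5 - 2*v^4 - 16*v^3 + 14*v^2 + 63*v + 36) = (v + 1)*(v + 3)*(v^4 - 3*v^3 - 13*v^2 + 27*v + 36) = (v + 1)*(v + 3)^2*(v^3 - 6*v^2 + 5*v + 12) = (v - 4)*(v + 1)*(v + 3)^2*(v^2 - 2*v - 3) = (v - 4)*(v - 3)*(v + 1)*(v + 3)^2*(v + 1)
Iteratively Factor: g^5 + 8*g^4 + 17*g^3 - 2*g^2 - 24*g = (g - 1)*(g^4 + 9*g^3 + 26*g^2 + 24*g) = (g - 1)*(g + 4)*(g^3 + 5*g^2 + 6*g) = g*(g - 1)*(g + 4)*(g^2 + 5*g + 6) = g*(g - 1)*(g + 3)*(g + 4)*(g + 2)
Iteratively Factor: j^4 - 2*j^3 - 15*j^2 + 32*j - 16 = (j - 1)*(j^3 - j^2 - 16*j + 16) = (j - 1)*(j + 4)*(j^2 - 5*j + 4) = (j - 4)*(j - 1)*(j + 4)*(j - 1)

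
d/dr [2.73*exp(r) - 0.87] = 2.73*exp(r)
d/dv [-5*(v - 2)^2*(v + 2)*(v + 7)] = -20*v^3 - 75*v^2 + 180*v + 100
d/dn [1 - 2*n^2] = -4*n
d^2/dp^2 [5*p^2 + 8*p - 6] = 10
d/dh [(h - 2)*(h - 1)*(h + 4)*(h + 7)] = 4*h^3 + 24*h^2 - 6*h - 62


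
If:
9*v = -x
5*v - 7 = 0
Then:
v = 7/5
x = -63/5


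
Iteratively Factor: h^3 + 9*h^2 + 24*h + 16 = (h + 1)*(h^2 + 8*h + 16) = (h + 1)*(h + 4)*(h + 4)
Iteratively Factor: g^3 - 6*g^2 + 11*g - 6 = (g - 3)*(g^2 - 3*g + 2) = (g - 3)*(g - 2)*(g - 1)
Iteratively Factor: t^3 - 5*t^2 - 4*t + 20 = (t + 2)*(t^2 - 7*t + 10) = (t - 2)*(t + 2)*(t - 5)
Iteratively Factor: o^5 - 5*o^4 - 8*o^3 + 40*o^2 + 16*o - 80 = (o - 2)*(o^4 - 3*o^3 - 14*o^2 + 12*o + 40) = (o - 2)^2*(o^3 - o^2 - 16*o - 20) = (o - 2)^2*(o + 2)*(o^2 - 3*o - 10) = (o - 5)*(o - 2)^2*(o + 2)*(o + 2)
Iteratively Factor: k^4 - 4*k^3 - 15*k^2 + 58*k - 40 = (k - 5)*(k^3 + k^2 - 10*k + 8) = (k - 5)*(k - 1)*(k^2 + 2*k - 8) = (k - 5)*(k - 1)*(k + 4)*(k - 2)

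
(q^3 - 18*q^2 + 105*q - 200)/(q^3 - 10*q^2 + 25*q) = (q - 8)/q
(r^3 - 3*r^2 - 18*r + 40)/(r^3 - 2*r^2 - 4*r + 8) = (r^2 - r - 20)/(r^2 - 4)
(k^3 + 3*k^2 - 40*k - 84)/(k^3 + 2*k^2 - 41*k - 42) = (k + 2)/(k + 1)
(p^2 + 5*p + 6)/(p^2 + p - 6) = (p + 2)/(p - 2)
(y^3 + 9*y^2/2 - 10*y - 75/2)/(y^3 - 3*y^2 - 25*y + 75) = (y + 5/2)/(y - 5)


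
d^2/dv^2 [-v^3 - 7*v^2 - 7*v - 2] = -6*v - 14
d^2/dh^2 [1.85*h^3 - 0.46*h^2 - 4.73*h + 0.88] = 11.1*h - 0.92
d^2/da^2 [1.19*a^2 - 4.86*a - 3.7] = 2.38000000000000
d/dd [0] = 0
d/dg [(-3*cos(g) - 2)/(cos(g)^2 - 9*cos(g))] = (-3*sin(g) + 18*sin(g)/cos(g)^2 - 4*tan(g))/(cos(g) - 9)^2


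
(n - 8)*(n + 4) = n^2 - 4*n - 32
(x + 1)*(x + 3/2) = x^2 + 5*x/2 + 3/2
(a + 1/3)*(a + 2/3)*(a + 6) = a^3 + 7*a^2 + 56*a/9 + 4/3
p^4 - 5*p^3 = p^3*(p - 5)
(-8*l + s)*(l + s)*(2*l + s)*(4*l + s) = -64*l^4 - 104*l^3*s - 42*l^2*s^2 - l*s^3 + s^4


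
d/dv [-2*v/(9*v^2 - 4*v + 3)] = 6*(3*v^2 - 1)/(81*v^4 - 72*v^3 + 70*v^2 - 24*v + 9)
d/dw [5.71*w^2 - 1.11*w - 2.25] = 11.42*w - 1.11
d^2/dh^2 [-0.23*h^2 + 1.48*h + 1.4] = -0.460000000000000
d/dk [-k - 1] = -1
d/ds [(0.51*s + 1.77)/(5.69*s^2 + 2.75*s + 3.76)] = (2.9019*s^2 + 1.4025*s - (0.51*s + 1.77)*(11.38*s + 2.75) + 1.9176)/(5.69*s^2 + 2.75*s + 3.76)^2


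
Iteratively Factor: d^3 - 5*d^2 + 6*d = (d)*(d^2 - 5*d + 6) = d*(d - 3)*(d - 2)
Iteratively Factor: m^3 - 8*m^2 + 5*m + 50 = (m + 2)*(m^2 - 10*m + 25) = (m - 5)*(m + 2)*(m - 5)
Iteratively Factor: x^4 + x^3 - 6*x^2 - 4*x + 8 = (x - 2)*(x^3 + 3*x^2 - 4) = (x - 2)*(x + 2)*(x^2 + x - 2) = (x - 2)*(x + 2)^2*(x - 1)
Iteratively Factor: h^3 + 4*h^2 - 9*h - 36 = (h + 3)*(h^2 + h - 12) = (h + 3)*(h + 4)*(h - 3)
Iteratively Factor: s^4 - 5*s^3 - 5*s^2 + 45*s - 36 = (s + 3)*(s^3 - 8*s^2 + 19*s - 12) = (s - 1)*(s + 3)*(s^2 - 7*s + 12) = (s - 3)*(s - 1)*(s + 3)*(s - 4)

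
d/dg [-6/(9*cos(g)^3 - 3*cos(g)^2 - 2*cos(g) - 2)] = 6*(-27*cos(g)^2 + 6*cos(g) + 2)*sin(g)/(-9*cos(g)^3 + 3*cos(g)^2 + 2*cos(g) + 2)^2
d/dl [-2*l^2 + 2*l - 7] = 2 - 4*l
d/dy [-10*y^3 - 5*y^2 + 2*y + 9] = -30*y^2 - 10*y + 2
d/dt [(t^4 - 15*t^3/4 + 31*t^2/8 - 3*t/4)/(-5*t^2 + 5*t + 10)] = (-16*t^3 - 10*t^2 + 28*t - 3)/(40*(t^2 + 2*t + 1))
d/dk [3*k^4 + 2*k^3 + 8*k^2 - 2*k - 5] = 12*k^3 + 6*k^2 + 16*k - 2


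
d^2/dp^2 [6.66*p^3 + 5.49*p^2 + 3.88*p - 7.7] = 39.96*p + 10.98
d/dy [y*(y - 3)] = 2*y - 3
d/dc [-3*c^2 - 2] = -6*c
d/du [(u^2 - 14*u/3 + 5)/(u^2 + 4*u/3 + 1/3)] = 2*(27*u^2 - 42*u - 37)/(9*u^4 + 24*u^3 + 22*u^2 + 8*u + 1)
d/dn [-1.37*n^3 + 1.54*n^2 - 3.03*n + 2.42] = -4.11*n^2 + 3.08*n - 3.03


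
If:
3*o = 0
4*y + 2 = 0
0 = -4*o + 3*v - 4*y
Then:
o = 0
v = -2/3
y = -1/2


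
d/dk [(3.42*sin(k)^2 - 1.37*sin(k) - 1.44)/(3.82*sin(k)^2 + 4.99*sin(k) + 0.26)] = (22.2992*sin(k)^2 + 12.78*sin(k) + 6.8294)*cos(k)/(14.5924*sin(k)^4 + 38.1236*sin(k)^3 + 26.8865*sin(k)^2 + 2.5948*sin(k) + 0.0676)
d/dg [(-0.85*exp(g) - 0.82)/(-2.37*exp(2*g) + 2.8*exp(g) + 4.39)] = (-(0.85*exp(g) + 0.82)*(4.74*exp(g) - 2.8) + 2.0145*exp(2*g) - 2.38*exp(g) - 3.7315)*exp(g)/(-2.37*exp(2*g) + 2.8*exp(g) + 4.39)^2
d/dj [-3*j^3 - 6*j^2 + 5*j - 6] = -9*j^2 - 12*j + 5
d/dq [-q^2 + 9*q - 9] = 9 - 2*q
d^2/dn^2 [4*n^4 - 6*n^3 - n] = 12*n*(4*n - 3)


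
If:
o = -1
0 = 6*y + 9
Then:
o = -1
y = -3/2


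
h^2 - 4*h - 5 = (h - 5)*(h + 1)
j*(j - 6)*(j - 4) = j^3 - 10*j^2 + 24*j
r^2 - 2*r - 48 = (r - 8)*(r + 6)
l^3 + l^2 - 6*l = l*(l - 2)*(l + 3)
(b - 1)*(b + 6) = b^2 + 5*b - 6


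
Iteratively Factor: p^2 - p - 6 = (p + 2)*(p - 3)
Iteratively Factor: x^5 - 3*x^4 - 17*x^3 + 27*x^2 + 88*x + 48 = (x + 1)*(x^4 - 4*x^3 - 13*x^2 + 40*x + 48) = (x + 1)^2*(x^3 - 5*x^2 - 8*x + 48) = (x - 4)*(x + 1)^2*(x^2 - x - 12) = (x - 4)^2*(x + 1)^2*(x + 3)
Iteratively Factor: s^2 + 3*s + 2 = (s + 1)*(s + 2)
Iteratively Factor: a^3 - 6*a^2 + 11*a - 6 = (a - 2)*(a^2 - 4*a + 3) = (a - 2)*(a - 1)*(a - 3)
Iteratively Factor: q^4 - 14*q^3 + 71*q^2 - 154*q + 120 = (q - 5)*(q^3 - 9*q^2 + 26*q - 24) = (q - 5)*(q - 3)*(q^2 - 6*q + 8) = (q - 5)*(q - 4)*(q - 3)*(q - 2)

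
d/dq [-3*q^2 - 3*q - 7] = -6*q - 3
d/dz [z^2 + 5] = 2*z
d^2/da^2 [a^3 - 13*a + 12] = 6*a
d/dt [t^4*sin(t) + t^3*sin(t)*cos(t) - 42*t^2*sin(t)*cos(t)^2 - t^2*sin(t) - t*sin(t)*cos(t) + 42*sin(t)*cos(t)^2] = t^4*cos(t) + 4*t^3*sin(t) + t^3*cos(2*t) + 3*t^2*sin(2*t)/2 - 23*t^2*cos(t)/2 - 63*t^2*cos(3*t)/2 - 23*t*sin(t) - 21*t*sin(3*t) - t*cos(2*t) - sin(2*t)/2 + 21*cos(t)/2 + 63*cos(3*t)/2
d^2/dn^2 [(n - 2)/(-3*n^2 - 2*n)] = 2*(-9*n^3 + 54*n^2 + 36*n + 8)/(n^3*(27*n^3 + 54*n^2 + 36*n + 8))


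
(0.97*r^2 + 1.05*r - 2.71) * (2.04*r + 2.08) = 1.9788*r^3 + 4.1596*r^2 - 3.3444*r - 5.6368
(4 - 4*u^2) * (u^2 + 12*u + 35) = -4*u^4 - 48*u^3 - 136*u^2 + 48*u + 140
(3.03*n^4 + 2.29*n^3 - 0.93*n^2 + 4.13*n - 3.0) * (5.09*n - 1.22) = 15.4227*n^5 + 7.9595*n^4 - 7.5275*n^3 + 22.1563*n^2 - 20.3086*n + 3.66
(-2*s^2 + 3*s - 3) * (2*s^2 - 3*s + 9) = -4*s^4 + 12*s^3 - 33*s^2 + 36*s - 27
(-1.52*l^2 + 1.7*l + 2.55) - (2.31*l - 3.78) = -1.52*l^2 - 0.61*l + 6.33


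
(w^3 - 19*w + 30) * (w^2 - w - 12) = w^5 - w^4 - 31*w^3 + 49*w^2 + 198*w - 360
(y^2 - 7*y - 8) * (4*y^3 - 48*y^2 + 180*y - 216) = 4*y^5 - 76*y^4 + 484*y^3 - 1092*y^2 + 72*y + 1728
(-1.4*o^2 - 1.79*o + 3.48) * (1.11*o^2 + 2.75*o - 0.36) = -1.554*o^4 - 5.8369*o^3 - 0.5557*o^2 + 10.2144*o - 1.2528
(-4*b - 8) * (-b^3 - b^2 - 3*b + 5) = 4*b^4 + 12*b^3 + 20*b^2 + 4*b - 40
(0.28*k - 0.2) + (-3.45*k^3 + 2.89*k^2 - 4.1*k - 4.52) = -3.45*k^3 + 2.89*k^2 - 3.82*k - 4.72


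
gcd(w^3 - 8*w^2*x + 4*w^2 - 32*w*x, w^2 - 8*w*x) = -w^2 + 8*w*x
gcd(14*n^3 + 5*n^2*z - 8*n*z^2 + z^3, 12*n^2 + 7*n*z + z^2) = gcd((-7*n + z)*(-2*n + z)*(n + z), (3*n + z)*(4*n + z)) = 1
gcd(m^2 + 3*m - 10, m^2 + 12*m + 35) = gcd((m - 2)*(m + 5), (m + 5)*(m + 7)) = m + 5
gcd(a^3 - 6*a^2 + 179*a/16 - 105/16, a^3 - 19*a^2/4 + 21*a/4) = a^2 - 19*a/4 + 21/4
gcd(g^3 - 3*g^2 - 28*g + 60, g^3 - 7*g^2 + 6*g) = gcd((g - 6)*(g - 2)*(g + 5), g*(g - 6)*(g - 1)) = g - 6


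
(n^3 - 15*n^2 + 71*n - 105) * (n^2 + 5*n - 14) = n^5 - 10*n^4 - 18*n^3 + 460*n^2 - 1519*n + 1470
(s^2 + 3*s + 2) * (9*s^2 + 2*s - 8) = 9*s^4 + 29*s^3 + 16*s^2 - 20*s - 16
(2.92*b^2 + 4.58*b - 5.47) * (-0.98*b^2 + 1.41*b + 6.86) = -2.8616*b^4 - 0.371200000000001*b^3 + 31.8496*b^2 + 23.7061*b - 37.5242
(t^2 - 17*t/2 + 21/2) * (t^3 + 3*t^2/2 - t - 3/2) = t^5 - 7*t^4 - 13*t^3/4 + 91*t^2/4 + 9*t/4 - 63/4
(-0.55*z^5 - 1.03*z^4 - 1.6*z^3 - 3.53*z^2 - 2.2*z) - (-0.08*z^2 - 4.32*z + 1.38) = -0.55*z^5 - 1.03*z^4 - 1.6*z^3 - 3.45*z^2 + 2.12*z - 1.38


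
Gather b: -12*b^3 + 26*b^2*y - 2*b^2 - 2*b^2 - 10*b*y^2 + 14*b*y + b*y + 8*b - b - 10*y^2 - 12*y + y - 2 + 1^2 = -12*b^3 + b^2*(26*y - 4) + b*(-10*y^2 + 15*y + 7) - 10*y^2 - 11*y - 1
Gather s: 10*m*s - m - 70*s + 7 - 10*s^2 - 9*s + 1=-m - 10*s^2 + s*(10*m - 79) + 8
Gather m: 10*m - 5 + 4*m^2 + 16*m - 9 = 4*m^2 + 26*m - 14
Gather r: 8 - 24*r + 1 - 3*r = 9 - 27*r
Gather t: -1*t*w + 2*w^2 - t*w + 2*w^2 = -2*t*w + 4*w^2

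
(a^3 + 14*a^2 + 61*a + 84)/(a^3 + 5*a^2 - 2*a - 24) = (a + 7)/(a - 2)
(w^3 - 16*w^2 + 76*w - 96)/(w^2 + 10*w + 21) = (w^3 - 16*w^2 + 76*w - 96)/(w^2 + 10*w + 21)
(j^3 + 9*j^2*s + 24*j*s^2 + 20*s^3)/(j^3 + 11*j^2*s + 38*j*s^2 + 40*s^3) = (j + 2*s)/(j + 4*s)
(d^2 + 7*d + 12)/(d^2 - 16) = (d + 3)/(d - 4)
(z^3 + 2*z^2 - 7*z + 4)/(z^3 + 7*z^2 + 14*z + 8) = (z^2 - 2*z + 1)/(z^2 + 3*z + 2)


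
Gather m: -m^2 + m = -m^2 + m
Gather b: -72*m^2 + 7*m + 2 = -72*m^2 + 7*m + 2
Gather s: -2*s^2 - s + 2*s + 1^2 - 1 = -2*s^2 + s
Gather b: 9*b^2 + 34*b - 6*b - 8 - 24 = 9*b^2 + 28*b - 32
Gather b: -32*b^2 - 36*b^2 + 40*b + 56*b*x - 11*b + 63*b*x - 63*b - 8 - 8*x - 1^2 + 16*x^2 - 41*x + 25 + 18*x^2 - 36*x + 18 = -68*b^2 + b*(119*x - 34) + 34*x^2 - 85*x + 34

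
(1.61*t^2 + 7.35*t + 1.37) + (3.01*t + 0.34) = 1.61*t^2 + 10.36*t + 1.71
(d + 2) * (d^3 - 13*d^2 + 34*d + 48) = d^4 - 11*d^3 + 8*d^2 + 116*d + 96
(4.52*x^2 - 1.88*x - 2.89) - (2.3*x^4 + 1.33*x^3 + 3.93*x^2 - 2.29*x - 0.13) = -2.3*x^4 - 1.33*x^3 + 0.589999999999999*x^2 + 0.41*x - 2.76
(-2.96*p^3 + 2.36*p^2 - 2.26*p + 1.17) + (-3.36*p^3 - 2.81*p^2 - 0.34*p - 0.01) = -6.32*p^3 - 0.45*p^2 - 2.6*p + 1.16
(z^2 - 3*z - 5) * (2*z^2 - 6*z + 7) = 2*z^4 - 12*z^3 + 15*z^2 + 9*z - 35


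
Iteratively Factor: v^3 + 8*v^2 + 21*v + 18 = (v + 3)*(v^2 + 5*v + 6) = (v + 2)*(v + 3)*(v + 3)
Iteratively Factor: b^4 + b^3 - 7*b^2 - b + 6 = (b + 1)*(b^3 - 7*b + 6) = (b - 2)*(b + 1)*(b^2 + 2*b - 3) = (b - 2)*(b - 1)*(b + 1)*(b + 3)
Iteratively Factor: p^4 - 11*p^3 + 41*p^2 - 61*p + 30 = (p - 1)*(p^3 - 10*p^2 + 31*p - 30) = (p - 3)*(p - 1)*(p^2 - 7*p + 10) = (p - 3)*(p - 2)*(p - 1)*(p - 5)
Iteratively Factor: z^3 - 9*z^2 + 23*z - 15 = (z - 1)*(z^2 - 8*z + 15) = (z - 3)*(z - 1)*(z - 5)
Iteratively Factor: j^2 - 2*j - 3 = (j - 3)*(j + 1)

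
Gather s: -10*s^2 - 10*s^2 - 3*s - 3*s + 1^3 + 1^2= -20*s^2 - 6*s + 2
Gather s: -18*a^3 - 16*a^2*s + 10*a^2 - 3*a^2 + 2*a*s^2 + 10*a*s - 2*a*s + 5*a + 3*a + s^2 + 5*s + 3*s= -18*a^3 + 7*a^2 + 8*a + s^2*(2*a + 1) + s*(-16*a^2 + 8*a + 8)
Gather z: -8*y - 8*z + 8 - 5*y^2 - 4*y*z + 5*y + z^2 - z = -5*y^2 - 3*y + z^2 + z*(-4*y - 9) + 8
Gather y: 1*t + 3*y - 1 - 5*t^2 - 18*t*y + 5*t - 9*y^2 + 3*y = -5*t^2 + 6*t - 9*y^2 + y*(6 - 18*t) - 1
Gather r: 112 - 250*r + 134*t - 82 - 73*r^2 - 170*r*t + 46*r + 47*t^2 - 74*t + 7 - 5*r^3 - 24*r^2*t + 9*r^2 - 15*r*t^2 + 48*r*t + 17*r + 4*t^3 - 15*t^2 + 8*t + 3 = -5*r^3 + r^2*(-24*t - 64) + r*(-15*t^2 - 122*t - 187) + 4*t^3 + 32*t^2 + 68*t + 40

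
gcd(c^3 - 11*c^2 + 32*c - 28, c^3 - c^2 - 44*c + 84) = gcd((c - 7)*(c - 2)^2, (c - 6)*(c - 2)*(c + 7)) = c - 2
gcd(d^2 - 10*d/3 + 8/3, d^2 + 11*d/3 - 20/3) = d - 4/3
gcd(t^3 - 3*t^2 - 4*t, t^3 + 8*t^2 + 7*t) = t^2 + t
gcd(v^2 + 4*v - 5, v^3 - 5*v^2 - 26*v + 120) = v + 5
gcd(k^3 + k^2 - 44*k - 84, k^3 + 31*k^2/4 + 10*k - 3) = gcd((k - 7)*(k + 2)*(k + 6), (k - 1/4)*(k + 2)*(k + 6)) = k^2 + 8*k + 12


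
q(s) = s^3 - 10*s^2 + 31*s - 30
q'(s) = 3*s^2 - 20*s + 31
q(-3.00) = -240.00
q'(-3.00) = 118.00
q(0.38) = -19.61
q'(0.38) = 23.83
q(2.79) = 0.37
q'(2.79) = -1.45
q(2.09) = 0.24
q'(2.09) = 2.30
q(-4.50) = -463.12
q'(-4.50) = 181.75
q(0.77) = -11.60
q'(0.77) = 17.38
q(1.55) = -2.25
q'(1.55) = 7.21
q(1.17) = -5.82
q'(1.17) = 11.71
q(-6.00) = -792.00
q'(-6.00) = 259.00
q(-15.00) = -6120.00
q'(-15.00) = 1006.00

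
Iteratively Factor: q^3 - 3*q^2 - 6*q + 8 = (q - 4)*(q^2 + q - 2) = (q - 4)*(q - 1)*(q + 2)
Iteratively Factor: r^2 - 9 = (r - 3)*(r + 3)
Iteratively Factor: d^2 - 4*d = (d - 4)*(d)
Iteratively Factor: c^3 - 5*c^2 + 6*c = (c)*(c^2 - 5*c + 6) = c*(c - 3)*(c - 2)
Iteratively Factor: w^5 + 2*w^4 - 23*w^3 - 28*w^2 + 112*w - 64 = (w + 4)*(w^4 - 2*w^3 - 15*w^2 + 32*w - 16) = (w - 4)*(w + 4)*(w^3 + 2*w^2 - 7*w + 4) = (w - 4)*(w + 4)^2*(w^2 - 2*w + 1) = (w - 4)*(w - 1)*(w + 4)^2*(w - 1)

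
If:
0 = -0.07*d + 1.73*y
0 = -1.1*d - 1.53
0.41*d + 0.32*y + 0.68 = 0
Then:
No Solution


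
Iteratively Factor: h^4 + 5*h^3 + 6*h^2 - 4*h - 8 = (h + 2)*(h^3 + 3*h^2 - 4) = (h - 1)*(h + 2)*(h^2 + 4*h + 4) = (h - 1)*(h + 2)^2*(h + 2)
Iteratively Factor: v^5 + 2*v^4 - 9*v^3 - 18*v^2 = (v + 2)*(v^4 - 9*v^2) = (v + 2)*(v + 3)*(v^3 - 3*v^2) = v*(v + 2)*(v + 3)*(v^2 - 3*v) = v^2*(v + 2)*(v + 3)*(v - 3)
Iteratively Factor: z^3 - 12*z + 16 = (z + 4)*(z^2 - 4*z + 4) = (z - 2)*(z + 4)*(z - 2)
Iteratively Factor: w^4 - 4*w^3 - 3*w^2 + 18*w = (w + 2)*(w^3 - 6*w^2 + 9*w) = w*(w + 2)*(w^2 - 6*w + 9) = w*(w - 3)*(w + 2)*(w - 3)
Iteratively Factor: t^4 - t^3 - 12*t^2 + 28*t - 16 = (t - 2)*(t^3 + t^2 - 10*t + 8) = (t - 2)^2*(t^2 + 3*t - 4) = (t - 2)^2*(t + 4)*(t - 1)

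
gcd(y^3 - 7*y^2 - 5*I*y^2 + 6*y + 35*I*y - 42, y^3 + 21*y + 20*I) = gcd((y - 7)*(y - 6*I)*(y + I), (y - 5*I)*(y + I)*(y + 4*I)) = y + I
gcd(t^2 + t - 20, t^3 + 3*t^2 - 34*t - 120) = t + 5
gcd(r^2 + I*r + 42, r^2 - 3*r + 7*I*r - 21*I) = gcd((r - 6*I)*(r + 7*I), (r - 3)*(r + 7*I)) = r + 7*I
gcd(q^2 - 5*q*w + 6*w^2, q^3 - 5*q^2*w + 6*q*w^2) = q^2 - 5*q*w + 6*w^2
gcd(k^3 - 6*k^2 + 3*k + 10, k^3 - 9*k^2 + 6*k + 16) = k^2 - k - 2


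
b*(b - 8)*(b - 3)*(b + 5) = b^4 - 6*b^3 - 31*b^2 + 120*b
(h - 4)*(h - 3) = h^2 - 7*h + 12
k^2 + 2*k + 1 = (k + 1)^2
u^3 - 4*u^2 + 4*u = u*(u - 2)^2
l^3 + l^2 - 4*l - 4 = (l - 2)*(l + 1)*(l + 2)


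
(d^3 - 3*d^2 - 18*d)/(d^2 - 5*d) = (d^2 - 3*d - 18)/(d - 5)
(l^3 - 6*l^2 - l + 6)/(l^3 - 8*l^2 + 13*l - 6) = (l + 1)/(l - 1)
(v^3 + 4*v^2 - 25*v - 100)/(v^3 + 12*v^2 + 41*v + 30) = (v^2 - v - 20)/(v^2 + 7*v + 6)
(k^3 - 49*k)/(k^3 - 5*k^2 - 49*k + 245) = k/(k - 5)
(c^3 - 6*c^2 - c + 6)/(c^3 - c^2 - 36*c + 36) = (c + 1)/(c + 6)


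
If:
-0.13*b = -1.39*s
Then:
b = 10.6923076923077*s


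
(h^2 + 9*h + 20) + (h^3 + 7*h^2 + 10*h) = h^3 + 8*h^2 + 19*h + 20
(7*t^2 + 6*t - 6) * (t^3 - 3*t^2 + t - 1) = 7*t^5 - 15*t^4 - 17*t^3 + 17*t^2 - 12*t + 6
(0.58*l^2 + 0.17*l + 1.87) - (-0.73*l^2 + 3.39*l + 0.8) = 1.31*l^2 - 3.22*l + 1.07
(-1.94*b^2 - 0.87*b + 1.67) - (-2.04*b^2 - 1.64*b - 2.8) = 0.1*b^2 + 0.77*b + 4.47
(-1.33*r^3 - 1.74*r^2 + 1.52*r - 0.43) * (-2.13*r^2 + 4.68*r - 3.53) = 2.8329*r^5 - 2.5182*r^4 - 6.6859*r^3 + 14.1717*r^2 - 7.378*r + 1.5179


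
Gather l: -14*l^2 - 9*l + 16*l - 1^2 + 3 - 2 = -14*l^2 + 7*l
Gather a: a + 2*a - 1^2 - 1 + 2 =3*a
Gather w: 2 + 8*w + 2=8*w + 4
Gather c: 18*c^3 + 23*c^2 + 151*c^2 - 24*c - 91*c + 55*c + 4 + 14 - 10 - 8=18*c^3 + 174*c^2 - 60*c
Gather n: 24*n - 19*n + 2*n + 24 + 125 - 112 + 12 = 7*n + 49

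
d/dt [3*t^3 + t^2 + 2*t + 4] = 9*t^2 + 2*t + 2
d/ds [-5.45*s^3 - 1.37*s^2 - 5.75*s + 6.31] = -16.35*s^2 - 2.74*s - 5.75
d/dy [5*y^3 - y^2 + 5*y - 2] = 15*y^2 - 2*y + 5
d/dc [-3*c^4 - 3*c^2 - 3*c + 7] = -12*c^3 - 6*c - 3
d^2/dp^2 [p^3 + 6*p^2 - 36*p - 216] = 6*p + 12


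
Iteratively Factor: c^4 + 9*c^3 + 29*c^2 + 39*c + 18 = (c + 1)*(c^3 + 8*c^2 + 21*c + 18) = (c + 1)*(c + 2)*(c^2 + 6*c + 9) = (c + 1)*(c + 2)*(c + 3)*(c + 3)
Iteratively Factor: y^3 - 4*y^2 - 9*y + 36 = (y - 4)*(y^2 - 9) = (y - 4)*(y - 3)*(y + 3)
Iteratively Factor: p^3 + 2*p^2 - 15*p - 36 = (p + 3)*(p^2 - p - 12) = (p + 3)^2*(p - 4)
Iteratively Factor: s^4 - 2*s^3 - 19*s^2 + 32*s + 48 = (s - 3)*(s^3 + s^2 - 16*s - 16) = (s - 3)*(s + 1)*(s^2 - 16) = (s - 4)*(s - 3)*(s + 1)*(s + 4)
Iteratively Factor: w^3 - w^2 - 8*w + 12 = (w - 2)*(w^2 + w - 6) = (w - 2)*(w + 3)*(w - 2)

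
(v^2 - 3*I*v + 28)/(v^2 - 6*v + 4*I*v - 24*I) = (v - 7*I)/(v - 6)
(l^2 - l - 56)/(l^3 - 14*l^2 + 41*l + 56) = (l + 7)/(l^2 - 6*l - 7)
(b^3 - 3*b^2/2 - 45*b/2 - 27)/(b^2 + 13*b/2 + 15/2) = (b^2 - 3*b - 18)/(b + 5)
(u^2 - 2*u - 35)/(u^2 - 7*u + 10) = (u^2 - 2*u - 35)/(u^2 - 7*u + 10)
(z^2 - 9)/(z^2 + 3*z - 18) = (z + 3)/(z + 6)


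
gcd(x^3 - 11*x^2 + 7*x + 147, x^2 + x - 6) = x + 3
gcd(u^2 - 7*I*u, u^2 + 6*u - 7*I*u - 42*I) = u - 7*I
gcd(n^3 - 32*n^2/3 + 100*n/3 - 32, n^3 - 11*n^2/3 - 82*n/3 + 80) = n^2 - 26*n/3 + 16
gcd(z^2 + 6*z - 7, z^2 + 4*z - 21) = z + 7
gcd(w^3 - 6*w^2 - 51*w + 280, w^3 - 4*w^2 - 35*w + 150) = w - 5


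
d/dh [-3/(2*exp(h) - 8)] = 3*exp(h)/(2*(exp(h) - 4)^2)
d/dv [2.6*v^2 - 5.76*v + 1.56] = 5.2*v - 5.76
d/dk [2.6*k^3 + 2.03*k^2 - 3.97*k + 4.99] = 7.8*k^2 + 4.06*k - 3.97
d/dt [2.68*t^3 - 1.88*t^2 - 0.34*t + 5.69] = 8.04*t^2 - 3.76*t - 0.34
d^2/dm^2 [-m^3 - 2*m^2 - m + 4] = -6*m - 4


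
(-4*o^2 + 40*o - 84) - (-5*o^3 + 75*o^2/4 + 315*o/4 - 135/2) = 5*o^3 - 91*o^2/4 - 155*o/4 - 33/2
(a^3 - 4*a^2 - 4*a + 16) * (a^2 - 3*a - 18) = a^5 - 7*a^4 - 10*a^3 + 100*a^2 + 24*a - 288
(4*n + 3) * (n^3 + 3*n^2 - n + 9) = 4*n^4 + 15*n^3 + 5*n^2 + 33*n + 27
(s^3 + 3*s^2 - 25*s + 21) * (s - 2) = s^4 + s^3 - 31*s^2 + 71*s - 42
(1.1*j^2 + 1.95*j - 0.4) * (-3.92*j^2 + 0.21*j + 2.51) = -4.312*j^4 - 7.413*j^3 + 4.7385*j^2 + 4.8105*j - 1.004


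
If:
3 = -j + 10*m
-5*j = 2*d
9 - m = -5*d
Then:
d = -145/84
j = 29/42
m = 31/84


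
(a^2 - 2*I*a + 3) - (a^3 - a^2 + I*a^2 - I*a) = -a^3 + 2*a^2 - I*a^2 - I*a + 3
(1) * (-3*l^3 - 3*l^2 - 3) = -3*l^3 - 3*l^2 - 3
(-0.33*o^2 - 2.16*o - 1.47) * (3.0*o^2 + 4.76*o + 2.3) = -0.99*o^4 - 8.0508*o^3 - 15.4506*o^2 - 11.9652*o - 3.381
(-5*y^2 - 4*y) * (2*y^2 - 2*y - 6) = -10*y^4 + 2*y^3 + 38*y^2 + 24*y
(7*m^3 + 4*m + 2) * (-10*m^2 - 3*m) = -70*m^5 - 21*m^4 - 40*m^3 - 32*m^2 - 6*m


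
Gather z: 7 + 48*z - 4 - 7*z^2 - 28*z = -7*z^2 + 20*z + 3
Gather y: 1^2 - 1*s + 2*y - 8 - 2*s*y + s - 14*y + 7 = y*(-2*s - 12)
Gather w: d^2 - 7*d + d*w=d^2 + d*w - 7*d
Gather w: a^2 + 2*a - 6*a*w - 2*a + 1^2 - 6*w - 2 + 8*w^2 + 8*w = a^2 + 8*w^2 + w*(2 - 6*a) - 1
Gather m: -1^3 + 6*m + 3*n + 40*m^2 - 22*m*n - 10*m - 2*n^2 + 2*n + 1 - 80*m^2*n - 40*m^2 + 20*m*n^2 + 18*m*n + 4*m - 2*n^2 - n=-80*m^2*n + m*(20*n^2 - 4*n) - 4*n^2 + 4*n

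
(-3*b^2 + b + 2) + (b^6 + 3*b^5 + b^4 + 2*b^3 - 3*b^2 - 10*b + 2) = b^6 + 3*b^5 + b^4 + 2*b^3 - 6*b^2 - 9*b + 4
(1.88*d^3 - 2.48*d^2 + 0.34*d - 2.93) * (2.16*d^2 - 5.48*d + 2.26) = 4.0608*d^5 - 15.6592*d^4 + 18.5736*d^3 - 13.7968*d^2 + 16.8248*d - 6.6218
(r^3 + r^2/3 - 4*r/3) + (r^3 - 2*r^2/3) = 2*r^3 - r^2/3 - 4*r/3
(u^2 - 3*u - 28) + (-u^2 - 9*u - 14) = -12*u - 42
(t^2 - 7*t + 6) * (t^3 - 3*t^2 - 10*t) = t^5 - 10*t^4 + 17*t^3 + 52*t^2 - 60*t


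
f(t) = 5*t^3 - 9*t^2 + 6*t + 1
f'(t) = 15*t^2 - 18*t + 6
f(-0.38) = -2.85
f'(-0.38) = 15.01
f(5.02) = 436.85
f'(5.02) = 293.65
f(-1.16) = -25.87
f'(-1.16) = 47.06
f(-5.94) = -1400.12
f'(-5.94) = 642.17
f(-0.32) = -2.01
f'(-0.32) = 13.30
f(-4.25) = -570.89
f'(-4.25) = 353.44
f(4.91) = 405.34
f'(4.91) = 279.24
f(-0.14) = -0.03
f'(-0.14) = 8.81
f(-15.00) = -18989.00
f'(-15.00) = 3651.00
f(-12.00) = -10007.00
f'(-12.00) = 2382.00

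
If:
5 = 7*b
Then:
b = 5/7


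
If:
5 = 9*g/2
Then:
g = 10/9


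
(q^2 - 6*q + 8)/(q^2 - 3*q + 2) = (q - 4)/(q - 1)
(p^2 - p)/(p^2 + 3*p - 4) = p/(p + 4)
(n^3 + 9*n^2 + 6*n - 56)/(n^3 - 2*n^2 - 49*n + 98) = (n + 4)/(n - 7)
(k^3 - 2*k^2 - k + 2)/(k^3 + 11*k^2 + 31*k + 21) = (k^2 - 3*k + 2)/(k^2 + 10*k + 21)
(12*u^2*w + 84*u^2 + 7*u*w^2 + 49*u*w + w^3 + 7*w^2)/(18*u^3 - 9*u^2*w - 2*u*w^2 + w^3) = (4*u*w + 28*u + w^2 + 7*w)/(6*u^2 - 5*u*w + w^2)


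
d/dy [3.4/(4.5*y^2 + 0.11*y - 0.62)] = (-30.6*y - 0.374)/(4.5*y^2 + 0.11*y - 0.62)^2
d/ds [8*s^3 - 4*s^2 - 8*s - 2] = 24*s^2 - 8*s - 8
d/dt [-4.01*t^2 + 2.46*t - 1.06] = 2.46 - 8.02*t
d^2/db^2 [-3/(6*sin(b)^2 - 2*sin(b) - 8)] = 3*(36*sin(b)^3 - 45*sin(b)^2 + 40*sin(b) - 26)/(2*(sin(b) + 1)^2*(3*sin(b) - 4)^3)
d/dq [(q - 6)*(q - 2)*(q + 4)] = 3*q^2 - 8*q - 20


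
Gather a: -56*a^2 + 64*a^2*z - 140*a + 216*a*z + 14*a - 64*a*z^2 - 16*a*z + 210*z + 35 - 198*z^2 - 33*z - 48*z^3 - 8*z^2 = a^2*(64*z - 56) + a*(-64*z^2 + 200*z - 126) - 48*z^3 - 206*z^2 + 177*z + 35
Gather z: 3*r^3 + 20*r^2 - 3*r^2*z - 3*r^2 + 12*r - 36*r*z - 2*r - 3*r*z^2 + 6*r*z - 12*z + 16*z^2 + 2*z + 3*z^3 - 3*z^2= 3*r^3 + 17*r^2 + 10*r + 3*z^3 + z^2*(13 - 3*r) + z*(-3*r^2 - 30*r - 10)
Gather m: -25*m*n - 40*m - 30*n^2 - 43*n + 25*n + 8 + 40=m*(-25*n - 40) - 30*n^2 - 18*n + 48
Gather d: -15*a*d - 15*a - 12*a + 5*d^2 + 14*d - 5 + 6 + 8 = -27*a + 5*d^2 + d*(14 - 15*a) + 9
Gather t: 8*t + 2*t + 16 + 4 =10*t + 20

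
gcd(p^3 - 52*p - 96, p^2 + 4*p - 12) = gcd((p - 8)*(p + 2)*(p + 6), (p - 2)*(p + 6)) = p + 6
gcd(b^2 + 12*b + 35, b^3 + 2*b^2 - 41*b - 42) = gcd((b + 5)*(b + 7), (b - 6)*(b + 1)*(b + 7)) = b + 7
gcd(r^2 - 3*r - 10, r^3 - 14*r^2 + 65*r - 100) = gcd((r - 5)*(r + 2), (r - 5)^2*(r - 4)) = r - 5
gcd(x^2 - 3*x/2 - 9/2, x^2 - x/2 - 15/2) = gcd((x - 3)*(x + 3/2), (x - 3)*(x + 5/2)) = x - 3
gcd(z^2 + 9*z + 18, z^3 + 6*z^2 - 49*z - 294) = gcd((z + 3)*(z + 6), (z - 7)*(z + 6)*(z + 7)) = z + 6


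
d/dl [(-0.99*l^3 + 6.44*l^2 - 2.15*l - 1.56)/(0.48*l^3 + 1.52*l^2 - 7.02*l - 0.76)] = (2.22044604925031e-16*l^5 - 4.596*l^4 + 15.9636*l^3 - 37.4372*l^2 - 5.0464*l - 9.3172)/(0.2304*l^6 + 1.4592*l^5 - 4.4288*l^4 - 22.0704*l^3 + 46.97*l^2 + 10.6704*l + 0.5776)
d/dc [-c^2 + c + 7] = 1 - 2*c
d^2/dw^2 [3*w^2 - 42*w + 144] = 6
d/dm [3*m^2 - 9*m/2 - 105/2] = 6*m - 9/2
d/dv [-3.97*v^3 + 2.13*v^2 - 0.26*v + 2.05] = -11.91*v^2 + 4.26*v - 0.26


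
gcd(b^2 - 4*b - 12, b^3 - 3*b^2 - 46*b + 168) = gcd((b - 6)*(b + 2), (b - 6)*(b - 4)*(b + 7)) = b - 6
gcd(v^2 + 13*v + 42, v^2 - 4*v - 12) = 1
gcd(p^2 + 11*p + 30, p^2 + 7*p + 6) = p + 6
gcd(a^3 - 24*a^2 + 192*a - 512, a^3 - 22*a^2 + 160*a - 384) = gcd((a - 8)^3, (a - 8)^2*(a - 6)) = a^2 - 16*a + 64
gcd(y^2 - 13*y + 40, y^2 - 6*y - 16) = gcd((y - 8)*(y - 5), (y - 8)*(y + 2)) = y - 8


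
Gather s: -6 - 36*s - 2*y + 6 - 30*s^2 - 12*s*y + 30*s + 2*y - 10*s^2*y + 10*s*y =s^2*(-10*y - 30) + s*(-2*y - 6)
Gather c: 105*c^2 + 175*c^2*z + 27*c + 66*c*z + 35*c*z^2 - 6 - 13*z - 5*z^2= c^2*(175*z + 105) + c*(35*z^2 + 66*z + 27) - 5*z^2 - 13*z - 6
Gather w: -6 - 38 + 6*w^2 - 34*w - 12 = 6*w^2 - 34*w - 56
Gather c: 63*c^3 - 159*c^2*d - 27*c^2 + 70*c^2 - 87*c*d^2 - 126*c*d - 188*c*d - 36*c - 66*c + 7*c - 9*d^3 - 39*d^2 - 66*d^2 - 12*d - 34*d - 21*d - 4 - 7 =63*c^3 + c^2*(43 - 159*d) + c*(-87*d^2 - 314*d - 95) - 9*d^3 - 105*d^2 - 67*d - 11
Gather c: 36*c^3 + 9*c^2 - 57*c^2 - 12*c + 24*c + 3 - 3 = 36*c^3 - 48*c^2 + 12*c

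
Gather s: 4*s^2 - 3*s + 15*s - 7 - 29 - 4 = 4*s^2 + 12*s - 40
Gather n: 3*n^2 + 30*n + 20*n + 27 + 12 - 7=3*n^2 + 50*n + 32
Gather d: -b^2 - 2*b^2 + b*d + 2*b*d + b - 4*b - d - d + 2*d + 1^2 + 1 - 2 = -3*b^2 + 3*b*d - 3*b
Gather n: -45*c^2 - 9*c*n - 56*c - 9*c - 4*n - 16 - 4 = -45*c^2 - 65*c + n*(-9*c - 4) - 20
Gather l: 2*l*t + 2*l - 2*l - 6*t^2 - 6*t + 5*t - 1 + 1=2*l*t - 6*t^2 - t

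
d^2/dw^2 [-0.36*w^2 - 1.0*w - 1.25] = -0.720000000000000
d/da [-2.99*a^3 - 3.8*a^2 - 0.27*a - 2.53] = -8.97*a^2 - 7.6*a - 0.27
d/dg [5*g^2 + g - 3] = 10*g + 1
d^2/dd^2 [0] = 0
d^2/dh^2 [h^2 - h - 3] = 2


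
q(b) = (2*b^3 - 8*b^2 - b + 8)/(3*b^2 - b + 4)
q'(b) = (1 - 6*b)*(2*b^3 - 8*b^2 - b + 8)/(3*b^2 - b + 4)^2 + (6*b^2 - 16*b - 1)/(3*b^2 - b + 4) = (6*b^4 - 4*b^3 + 35*b^2 - 112*b + 4)/(9*b^4 - 6*b^3 + 25*b^2 - 8*b + 16)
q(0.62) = 1.05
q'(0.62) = -2.53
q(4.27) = 0.25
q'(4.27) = 0.62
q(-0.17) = 1.86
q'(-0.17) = 1.33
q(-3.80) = -4.18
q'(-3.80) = 0.92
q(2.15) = -0.72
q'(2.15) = 0.05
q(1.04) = 0.09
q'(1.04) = -1.87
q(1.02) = 0.13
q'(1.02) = -1.92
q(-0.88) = 0.18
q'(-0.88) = 2.62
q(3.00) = -0.46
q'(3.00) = 0.46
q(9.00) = 3.40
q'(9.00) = 0.68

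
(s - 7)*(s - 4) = s^2 - 11*s + 28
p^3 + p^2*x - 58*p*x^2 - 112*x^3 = (p - 8*x)*(p + 2*x)*(p + 7*x)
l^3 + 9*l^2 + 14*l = l*(l + 2)*(l + 7)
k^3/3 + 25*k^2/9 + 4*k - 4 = (k/3 + 1)*(k - 2/3)*(k + 6)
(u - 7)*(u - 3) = u^2 - 10*u + 21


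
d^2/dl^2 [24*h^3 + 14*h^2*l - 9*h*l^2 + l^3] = -18*h + 6*l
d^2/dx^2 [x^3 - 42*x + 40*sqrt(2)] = 6*x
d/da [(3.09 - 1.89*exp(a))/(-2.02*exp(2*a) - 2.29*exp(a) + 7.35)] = (-3.8178*exp(2*a) + 12.4836*exp(a) - 6.8154)*exp(a)/(4.0804*exp(4*a) + 9.2516*exp(3*a) - 24.4499*exp(2*a) - 33.663*exp(a) + 54.0225)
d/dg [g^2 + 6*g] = 2*g + 6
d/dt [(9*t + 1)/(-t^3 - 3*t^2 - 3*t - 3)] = 6*(3*t^3 + 5*t^2 + t - 4)/(t^6 + 6*t^5 + 15*t^4 + 24*t^3 + 27*t^2 + 18*t + 9)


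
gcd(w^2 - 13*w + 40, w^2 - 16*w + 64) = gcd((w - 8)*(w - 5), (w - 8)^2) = w - 8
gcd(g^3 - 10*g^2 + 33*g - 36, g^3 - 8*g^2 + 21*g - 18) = g^2 - 6*g + 9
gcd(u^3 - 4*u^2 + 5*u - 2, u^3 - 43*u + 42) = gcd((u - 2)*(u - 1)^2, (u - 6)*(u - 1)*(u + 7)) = u - 1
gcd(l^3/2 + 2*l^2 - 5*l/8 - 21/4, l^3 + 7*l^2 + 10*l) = l + 2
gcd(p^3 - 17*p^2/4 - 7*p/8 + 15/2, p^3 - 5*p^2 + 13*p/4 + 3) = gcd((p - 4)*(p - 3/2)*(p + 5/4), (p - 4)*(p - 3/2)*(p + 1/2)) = p^2 - 11*p/2 + 6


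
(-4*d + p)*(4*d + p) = -16*d^2 + p^2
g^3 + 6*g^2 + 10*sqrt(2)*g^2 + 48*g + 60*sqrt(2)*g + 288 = (g + 6)*(g + 4*sqrt(2))*(g + 6*sqrt(2))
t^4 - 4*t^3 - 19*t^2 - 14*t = t*(t - 7)*(t + 1)*(t + 2)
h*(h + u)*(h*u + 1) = h^3*u + h^2*u^2 + h^2 + h*u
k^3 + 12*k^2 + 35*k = k*(k + 5)*(k + 7)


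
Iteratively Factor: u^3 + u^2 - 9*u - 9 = (u - 3)*(u^2 + 4*u + 3) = (u - 3)*(u + 1)*(u + 3)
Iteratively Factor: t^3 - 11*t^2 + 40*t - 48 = (t - 4)*(t^2 - 7*t + 12) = (t - 4)*(t - 3)*(t - 4)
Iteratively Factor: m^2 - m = (m)*(m - 1)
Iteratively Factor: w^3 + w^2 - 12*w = (w)*(w^2 + w - 12) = w*(w - 3)*(w + 4)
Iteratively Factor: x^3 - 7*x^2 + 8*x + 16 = (x + 1)*(x^2 - 8*x + 16) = (x - 4)*(x + 1)*(x - 4)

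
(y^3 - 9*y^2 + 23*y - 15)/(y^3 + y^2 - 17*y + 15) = (y - 5)/(y + 5)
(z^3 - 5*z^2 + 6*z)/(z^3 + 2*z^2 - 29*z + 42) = z/(z + 7)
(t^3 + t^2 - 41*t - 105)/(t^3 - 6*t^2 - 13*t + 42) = (t + 5)/(t - 2)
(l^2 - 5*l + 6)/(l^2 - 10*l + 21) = (l - 2)/(l - 7)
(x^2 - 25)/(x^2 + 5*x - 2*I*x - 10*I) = (x - 5)/(x - 2*I)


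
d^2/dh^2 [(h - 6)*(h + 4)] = 2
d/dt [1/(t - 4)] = -1/(t - 4)^2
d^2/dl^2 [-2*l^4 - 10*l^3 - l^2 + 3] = -24*l^2 - 60*l - 2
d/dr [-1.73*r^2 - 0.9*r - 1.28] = -3.46*r - 0.9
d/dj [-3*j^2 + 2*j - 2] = 2 - 6*j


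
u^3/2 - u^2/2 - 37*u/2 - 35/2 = (u/2 + 1/2)*(u - 7)*(u + 5)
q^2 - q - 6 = (q - 3)*(q + 2)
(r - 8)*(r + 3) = r^2 - 5*r - 24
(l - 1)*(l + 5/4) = l^2 + l/4 - 5/4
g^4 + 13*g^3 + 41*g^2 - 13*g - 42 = (g - 1)*(g + 1)*(g + 6)*(g + 7)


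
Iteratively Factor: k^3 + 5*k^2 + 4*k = (k + 4)*(k^2 + k) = (k + 1)*(k + 4)*(k)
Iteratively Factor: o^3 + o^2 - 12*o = (o + 4)*(o^2 - 3*o) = (o - 3)*(o + 4)*(o)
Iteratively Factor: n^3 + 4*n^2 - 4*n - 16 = (n + 2)*(n^2 + 2*n - 8) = (n - 2)*(n + 2)*(n + 4)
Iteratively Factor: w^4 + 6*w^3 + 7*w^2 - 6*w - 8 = (w + 4)*(w^3 + 2*w^2 - w - 2) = (w + 1)*(w + 4)*(w^2 + w - 2) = (w + 1)*(w + 2)*(w + 4)*(w - 1)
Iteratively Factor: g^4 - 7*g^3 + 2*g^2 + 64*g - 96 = (g - 4)*(g^3 - 3*g^2 - 10*g + 24) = (g - 4)^2*(g^2 + g - 6) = (g - 4)^2*(g + 3)*(g - 2)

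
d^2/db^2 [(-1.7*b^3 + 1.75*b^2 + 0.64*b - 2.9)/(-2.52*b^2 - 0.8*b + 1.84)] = (1.4210854715202e-14*b^5 + 16.868608*b^3 + 46.79616*b^2 + 51.806208*b + 16.87168)/(16.003008*b^6 + 15.24096*b^5 - 30.215808*b^4 - 21.74464*b^3 + 22.062336*b^2 + 8.12544*b - 6.229504)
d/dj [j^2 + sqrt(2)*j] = 2*j + sqrt(2)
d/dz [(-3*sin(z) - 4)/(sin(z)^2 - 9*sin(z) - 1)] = (8*sin(z) - 3*cos(z)^2 - 30)*cos(z)/(9*sin(z) + cos(z)^2)^2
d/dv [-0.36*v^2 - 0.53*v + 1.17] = -0.72*v - 0.53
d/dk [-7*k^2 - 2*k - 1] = -14*k - 2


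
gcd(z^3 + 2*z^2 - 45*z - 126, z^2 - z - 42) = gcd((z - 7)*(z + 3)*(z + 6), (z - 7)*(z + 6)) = z^2 - z - 42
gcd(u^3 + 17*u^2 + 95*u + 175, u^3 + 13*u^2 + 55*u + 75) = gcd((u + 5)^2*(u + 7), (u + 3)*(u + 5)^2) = u^2 + 10*u + 25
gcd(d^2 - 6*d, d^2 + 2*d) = d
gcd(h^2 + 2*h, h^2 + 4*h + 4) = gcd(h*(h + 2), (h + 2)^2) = h + 2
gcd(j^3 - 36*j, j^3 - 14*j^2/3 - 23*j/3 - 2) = j - 6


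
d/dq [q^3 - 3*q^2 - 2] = 3*q*(q - 2)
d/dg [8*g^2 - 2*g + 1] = 16*g - 2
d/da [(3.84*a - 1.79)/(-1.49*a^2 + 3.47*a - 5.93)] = (5.7216*a^2 - 5.3342*a - 16.5599)/(2.2201*a^4 - 10.3406*a^3 + 29.7123*a^2 - 41.1542*a + 35.1649)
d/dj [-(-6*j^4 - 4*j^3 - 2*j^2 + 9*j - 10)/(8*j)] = 9*j^2/4 + j + 1/4 - 5/(4*j^2)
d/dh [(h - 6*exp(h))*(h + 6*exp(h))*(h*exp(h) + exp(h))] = (h^3 + 4*h^2 - 108*h*exp(2*h) + 2*h - 144*exp(2*h))*exp(h)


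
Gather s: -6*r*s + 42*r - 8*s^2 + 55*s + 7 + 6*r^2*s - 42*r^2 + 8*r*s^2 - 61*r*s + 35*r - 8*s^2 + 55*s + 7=-42*r^2 + 77*r + s^2*(8*r - 16) + s*(6*r^2 - 67*r + 110) + 14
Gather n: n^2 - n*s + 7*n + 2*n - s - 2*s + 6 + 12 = n^2 + n*(9 - s) - 3*s + 18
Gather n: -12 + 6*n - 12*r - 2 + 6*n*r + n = n*(6*r + 7) - 12*r - 14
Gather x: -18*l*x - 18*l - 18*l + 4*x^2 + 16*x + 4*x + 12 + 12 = -36*l + 4*x^2 + x*(20 - 18*l) + 24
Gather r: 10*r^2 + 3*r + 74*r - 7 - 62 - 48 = 10*r^2 + 77*r - 117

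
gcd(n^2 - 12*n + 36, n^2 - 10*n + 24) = n - 6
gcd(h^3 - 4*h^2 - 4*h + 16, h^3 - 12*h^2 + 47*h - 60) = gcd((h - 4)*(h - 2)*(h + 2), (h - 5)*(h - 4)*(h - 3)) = h - 4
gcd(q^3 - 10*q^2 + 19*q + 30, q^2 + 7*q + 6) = q + 1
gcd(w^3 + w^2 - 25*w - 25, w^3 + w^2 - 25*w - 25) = w^3 + w^2 - 25*w - 25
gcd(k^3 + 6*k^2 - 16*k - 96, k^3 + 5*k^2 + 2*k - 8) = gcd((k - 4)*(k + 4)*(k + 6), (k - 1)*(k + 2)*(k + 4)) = k + 4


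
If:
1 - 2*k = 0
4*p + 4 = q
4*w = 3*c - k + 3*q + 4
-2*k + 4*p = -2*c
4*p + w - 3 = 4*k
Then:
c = 5/22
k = 1/2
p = 3/22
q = 50/11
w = 49/11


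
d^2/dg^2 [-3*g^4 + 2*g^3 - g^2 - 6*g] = -36*g^2 + 12*g - 2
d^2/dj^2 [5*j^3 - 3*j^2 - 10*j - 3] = 30*j - 6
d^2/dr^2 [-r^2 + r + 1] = -2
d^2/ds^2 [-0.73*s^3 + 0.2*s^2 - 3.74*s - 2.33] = 0.4 - 4.38*s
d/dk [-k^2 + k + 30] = 1 - 2*k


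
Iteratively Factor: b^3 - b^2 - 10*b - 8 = (b - 4)*(b^2 + 3*b + 2) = (b - 4)*(b + 2)*(b + 1)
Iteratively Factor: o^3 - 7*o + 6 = (o + 3)*(o^2 - 3*o + 2) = (o - 1)*(o + 3)*(o - 2)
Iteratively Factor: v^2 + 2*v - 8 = (v - 2)*(v + 4)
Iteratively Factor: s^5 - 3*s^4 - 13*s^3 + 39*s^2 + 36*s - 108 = (s + 2)*(s^4 - 5*s^3 - 3*s^2 + 45*s - 54) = (s - 3)*(s + 2)*(s^3 - 2*s^2 - 9*s + 18) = (s - 3)*(s - 2)*(s + 2)*(s^2 - 9) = (s - 3)*(s - 2)*(s + 2)*(s + 3)*(s - 3)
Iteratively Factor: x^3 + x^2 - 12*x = (x)*(x^2 + x - 12) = x*(x + 4)*(x - 3)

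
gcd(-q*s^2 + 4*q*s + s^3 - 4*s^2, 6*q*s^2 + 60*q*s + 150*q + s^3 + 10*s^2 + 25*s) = 1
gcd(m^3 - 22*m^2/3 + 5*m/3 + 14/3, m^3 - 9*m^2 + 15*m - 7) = m^2 - 8*m + 7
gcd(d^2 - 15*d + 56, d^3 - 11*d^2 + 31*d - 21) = d - 7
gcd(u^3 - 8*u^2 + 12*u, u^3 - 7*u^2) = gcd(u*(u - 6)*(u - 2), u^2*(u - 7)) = u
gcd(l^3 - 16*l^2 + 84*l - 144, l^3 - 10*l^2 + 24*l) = l^2 - 10*l + 24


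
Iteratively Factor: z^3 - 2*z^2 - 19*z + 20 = (z + 4)*(z^2 - 6*z + 5) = (z - 1)*(z + 4)*(z - 5)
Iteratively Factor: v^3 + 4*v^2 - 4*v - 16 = (v + 4)*(v^2 - 4) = (v + 2)*(v + 4)*(v - 2)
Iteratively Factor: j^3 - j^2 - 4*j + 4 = (j + 2)*(j^2 - 3*j + 2) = (j - 2)*(j + 2)*(j - 1)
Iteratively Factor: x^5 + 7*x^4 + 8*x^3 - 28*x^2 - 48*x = (x - 2)*(x^4 + 9*x^3 + 26*x^2 + 24*x) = (x - 2)*(x + 4)*(x^3 + 5*x^2 + 6*x) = x*(x - 2)*(x + 4)*(x^2 + 5*x + 6) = x*(x - 2)*(x + 3)*(x + 4)*(x + 2)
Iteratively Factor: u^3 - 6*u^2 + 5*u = (u - 1)*(u^2 - 5*u) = u*(u - 1)*(u - 5)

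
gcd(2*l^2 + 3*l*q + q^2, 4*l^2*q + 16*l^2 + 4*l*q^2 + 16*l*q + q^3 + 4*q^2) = 2*l + q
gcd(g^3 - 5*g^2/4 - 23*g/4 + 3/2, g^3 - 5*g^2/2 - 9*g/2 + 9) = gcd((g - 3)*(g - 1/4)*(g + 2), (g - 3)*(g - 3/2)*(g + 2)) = g^2 - g - 6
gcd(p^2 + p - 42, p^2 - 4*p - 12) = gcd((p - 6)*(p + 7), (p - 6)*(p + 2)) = p - 6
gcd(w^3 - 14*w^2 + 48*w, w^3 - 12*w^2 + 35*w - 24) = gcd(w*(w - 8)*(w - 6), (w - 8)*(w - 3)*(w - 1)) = w - 8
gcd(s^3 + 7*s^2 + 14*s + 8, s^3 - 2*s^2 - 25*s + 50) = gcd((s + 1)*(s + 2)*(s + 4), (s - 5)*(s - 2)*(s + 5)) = 1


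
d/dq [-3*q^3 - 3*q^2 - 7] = 3*q*(-3*q - 2)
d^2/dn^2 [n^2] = 2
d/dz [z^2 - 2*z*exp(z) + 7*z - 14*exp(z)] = -2*z*exp(z) + 2*z - 16*exp(z) + 7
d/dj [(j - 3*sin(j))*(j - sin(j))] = -4*j*cos(j) + 2*j - 4*sin(j) + 3*sin(2*j)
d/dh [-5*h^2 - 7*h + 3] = -10*h - 7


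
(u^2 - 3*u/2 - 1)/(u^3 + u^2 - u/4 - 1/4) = 2*(u - 2)/(2*u^2 + u - 1)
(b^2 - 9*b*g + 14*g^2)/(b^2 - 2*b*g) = (b - 7*g)/b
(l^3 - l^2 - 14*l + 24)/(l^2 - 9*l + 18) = (l^2 + 2*l - 8)/(l - 6)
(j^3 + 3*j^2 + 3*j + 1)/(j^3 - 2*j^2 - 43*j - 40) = (j^2 + 2*j + 1)/(j^2 - 3*j - 40)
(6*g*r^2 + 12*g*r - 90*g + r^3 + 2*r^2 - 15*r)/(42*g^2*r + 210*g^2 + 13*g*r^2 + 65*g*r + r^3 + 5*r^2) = (r - 3)/(7*g + r)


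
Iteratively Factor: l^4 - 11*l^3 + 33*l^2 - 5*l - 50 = (l - 5)*(l^3 - 6*l^2 + 3*l + 10) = (l - 5)*(l - 2)*(l^2 - 4*l - 5) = (l - 5)^2*(l - 2)*(l + 1)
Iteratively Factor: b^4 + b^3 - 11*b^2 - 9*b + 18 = (b + 2)*(b^3 - b^2 - 9*b + 9) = (b + 2)*(b + 3)*(b^2 - 4*b + 3) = (b - 1)*(b + 2)*(b + 3)*(b - 3)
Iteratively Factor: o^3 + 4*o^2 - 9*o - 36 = (o + 3)*(o^2 + o - 12) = (o + 3)*(o + 4)*(o - 3)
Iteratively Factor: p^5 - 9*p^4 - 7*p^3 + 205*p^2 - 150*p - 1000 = (p - 5)*(p^4 - 4*p^3 - 27*p^2 + 70*p + 200) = (p - 5)*(p + 4)*(p^3 - 8*p^2 + 5*p + 50) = (p - 5)*(p + 2)*(p + 4)*(p^2 - 10*p + 25) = (p - 5)^2*(p + 2)*(p + 4)*(p - 5)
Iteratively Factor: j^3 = (j)*(j^2) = j^2*(j)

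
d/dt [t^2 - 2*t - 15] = 2*t - 2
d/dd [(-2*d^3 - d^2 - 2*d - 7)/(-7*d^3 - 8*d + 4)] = (-7*d^4 + 4*d^3 - 163*d^2 - 8*d - 64)/(49*d^6 + 112*d^4 - 56*d^3 + 64*d^2 - 64*d + 16)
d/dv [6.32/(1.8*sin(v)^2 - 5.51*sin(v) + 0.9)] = (34.8232 - 22.752*sin(v))*cos(v)/(1.8*sin(v)^2 - 5.51*sin(v) + 0.9)^2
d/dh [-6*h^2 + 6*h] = 6 - 12*h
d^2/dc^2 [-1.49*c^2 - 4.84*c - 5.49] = -2.98000000000000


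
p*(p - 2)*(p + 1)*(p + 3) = p^4 + 2*p^3 - 5*p^2 - 6*p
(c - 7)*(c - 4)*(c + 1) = c^3 - 10*c^2 + 17*c + 28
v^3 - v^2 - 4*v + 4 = (v - 2)*(v - 1)*(v + 2)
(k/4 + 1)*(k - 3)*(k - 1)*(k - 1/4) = k^4/4 - k^3/16 - 13*k^2/4 + 61*k/16 - 3/4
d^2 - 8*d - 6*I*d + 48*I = (d - 8)*(d - 6*I)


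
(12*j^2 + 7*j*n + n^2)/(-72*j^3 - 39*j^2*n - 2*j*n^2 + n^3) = (-4*j - n)/(24*j^2 + 5*j*n - n^2)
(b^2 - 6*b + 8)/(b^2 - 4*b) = (b - 2)/b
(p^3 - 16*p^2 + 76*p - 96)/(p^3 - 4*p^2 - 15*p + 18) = (p^2 - 10*p + 16)/(p^2 + 2*p - 3)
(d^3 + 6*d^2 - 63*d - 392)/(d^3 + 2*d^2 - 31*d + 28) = (d^2 - d - 56)/(d^2 - 5*d + 4)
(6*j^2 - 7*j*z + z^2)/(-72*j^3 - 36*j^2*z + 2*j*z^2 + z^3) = (-j + z)/(12*j^2 + 8*j*z + z^2)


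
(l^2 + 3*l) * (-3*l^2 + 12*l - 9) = -3*l^4 + 3*l^3 + 27*l^2 - 27*l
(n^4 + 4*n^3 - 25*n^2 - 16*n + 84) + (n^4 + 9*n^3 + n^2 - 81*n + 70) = 2*n^4 + 13*n^3 - 24*n^2 - 97*n + 154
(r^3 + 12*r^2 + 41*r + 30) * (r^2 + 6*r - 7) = r^5 + 18*r^4 + 106*r^3 + 192*r^2 - 107*r - 210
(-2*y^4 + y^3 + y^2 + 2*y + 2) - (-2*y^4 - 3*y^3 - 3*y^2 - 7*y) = 4*y^3 + 4*y^2 + 9*y + 2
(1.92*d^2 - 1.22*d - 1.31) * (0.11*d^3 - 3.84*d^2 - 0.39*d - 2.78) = 0.2112*d^5 - 7.507*d^4 + 3.7919*d^3 + 0.168600000000001*d^2 + 3.9025*d + 3.6418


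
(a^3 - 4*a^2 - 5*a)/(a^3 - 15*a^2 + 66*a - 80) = a*(a + 1)/(a^2 - 10*a + 16)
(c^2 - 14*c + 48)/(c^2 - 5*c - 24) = (c - 6)/(c + 3)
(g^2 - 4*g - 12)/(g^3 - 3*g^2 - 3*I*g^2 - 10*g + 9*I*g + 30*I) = (g - 6)/(g^2 - g*(5 + 3*I) + 15*I)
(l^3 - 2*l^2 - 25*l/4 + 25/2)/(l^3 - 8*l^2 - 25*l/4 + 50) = (l - 2)/(l - 8)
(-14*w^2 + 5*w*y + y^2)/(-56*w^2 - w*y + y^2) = (-2*w + y)/(-8*w + y)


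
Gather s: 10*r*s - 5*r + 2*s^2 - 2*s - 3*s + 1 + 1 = -5*r + 2*s^2 + s*(10*r - 5) + 2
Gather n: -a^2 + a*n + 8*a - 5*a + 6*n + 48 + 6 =-a^2 + 3*a + n*(a + 6) + 54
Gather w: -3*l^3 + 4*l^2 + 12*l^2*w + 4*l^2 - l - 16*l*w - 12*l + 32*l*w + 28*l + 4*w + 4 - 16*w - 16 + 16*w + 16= -3*l^3 + 8*l^2 + 15*l + w*(12*l^2 + 16*l + 4) + 4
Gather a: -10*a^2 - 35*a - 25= -10*a^2 - 35*a - 25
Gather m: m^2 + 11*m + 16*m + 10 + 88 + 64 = m^2 + 27*m + 162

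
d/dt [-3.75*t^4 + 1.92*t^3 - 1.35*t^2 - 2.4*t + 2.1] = -15.0*t^3 + 5.76*t^2 - 2.7*t - 2.4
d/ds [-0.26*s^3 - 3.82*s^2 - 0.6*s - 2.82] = -0.78*s^2 - 7.64*s - 0.6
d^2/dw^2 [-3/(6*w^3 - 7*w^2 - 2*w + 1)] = 6*((18*w - 7)*(6*w^3 - 7*w^2 - 2*w + 1) - 4*(-9*w^2 + 7*w + 1)^2)/(6*w^3 - 7*w^2 - 2*w + 1)^3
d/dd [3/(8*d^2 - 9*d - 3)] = 3*(9 - 16*d)/(-8*d^2 + 9*d + 3)^2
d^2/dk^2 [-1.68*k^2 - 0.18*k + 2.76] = -3.36000000000000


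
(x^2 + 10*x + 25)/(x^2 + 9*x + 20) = (x + 5)/(x + 4)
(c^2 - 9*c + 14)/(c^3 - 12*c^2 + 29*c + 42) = (c - 2)/(c^2 - 5*c - 6)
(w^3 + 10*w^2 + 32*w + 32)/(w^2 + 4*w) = w + 6 + 8/w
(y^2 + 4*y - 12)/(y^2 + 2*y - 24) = (y - 2)/(y - 4)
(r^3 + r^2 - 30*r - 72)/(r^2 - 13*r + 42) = (r^2 + 7*r + 12)/(r - 7)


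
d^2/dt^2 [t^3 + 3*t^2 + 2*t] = 6*t + 6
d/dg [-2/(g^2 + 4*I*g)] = 4*(g + 2*I)/(g^2*(g + 4*I)^2)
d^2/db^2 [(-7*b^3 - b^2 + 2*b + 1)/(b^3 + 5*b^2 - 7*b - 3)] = 2*(34*b^6 - 141*b^5 - 111*b^4 - 400*b^3 - 396*b^2 - 195*b + 13)/(b^9 + 15*b^8 + 54*b^7 - 94*b^6 - 468*b^5 + 636*b^4 + 314*b^3 - 306*b^2 - 189*b - 27)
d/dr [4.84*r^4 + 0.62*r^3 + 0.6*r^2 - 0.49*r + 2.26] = 19.36*r^3 + 1.86*r^2 + 1.2*r - 0.49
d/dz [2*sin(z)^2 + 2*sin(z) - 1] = 2*sin(2*z) + 2*cos(z)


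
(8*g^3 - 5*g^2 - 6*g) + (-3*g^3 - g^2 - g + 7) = 5*g^3 - 6*g^2 - 7*g + 7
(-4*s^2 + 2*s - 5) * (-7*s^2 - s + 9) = 28*s^4 - 10*s^3 - 3*s^2 + 23*s - 45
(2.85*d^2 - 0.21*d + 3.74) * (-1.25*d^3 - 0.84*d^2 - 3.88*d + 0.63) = -3.5625*d^5 - 2.1315*d^4 - 15.5566*d^3 - 0.5313*d^2 - 14.6435*d + 2.3562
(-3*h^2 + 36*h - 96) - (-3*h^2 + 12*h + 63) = 24*h - 159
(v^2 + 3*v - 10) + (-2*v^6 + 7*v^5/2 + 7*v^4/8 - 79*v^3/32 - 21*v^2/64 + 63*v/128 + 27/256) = -2*v^6 + 7*v^5/2 + 7*v^4/8 - 79*v^3/32 + 43*v^2/64 + 447*v/128 - 2533/256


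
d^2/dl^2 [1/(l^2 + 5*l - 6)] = 2*(-l^2 - 5*l + (2*l + 5)^2 + 6)/(l^2 + 5*l - 6)^3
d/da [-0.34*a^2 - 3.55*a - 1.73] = -0.68*a - 3.55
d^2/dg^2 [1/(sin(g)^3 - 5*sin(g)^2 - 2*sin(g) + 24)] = (-9*sin(g)^6 + 55*sin(g)^5 - 84*sin(g)^4 + 106*sin(g)^3 - 346*sin(g)^2 - 132*sin(g) + 248)/(sin(g)^3 - 5*sin(g)^2 - 2*sin(g) + 24)^3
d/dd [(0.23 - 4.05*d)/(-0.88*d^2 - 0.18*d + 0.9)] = (-3.564*d^2 + 0.4048*d - 3.6036)/(0.7744*d^4 + 0.3168*d^3 - 1.5516*d^2 - 0.324*d + 0.81)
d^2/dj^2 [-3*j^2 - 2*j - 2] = -6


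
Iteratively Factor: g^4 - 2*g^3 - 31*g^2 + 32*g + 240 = (g + 3)*(g^3 - 5*g^2 - 16*g + 80) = (g - 4)*(g + 3)*(g^2 - g - 20) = (g - 5)*(g - 4)*(g + 3)*(g + 4)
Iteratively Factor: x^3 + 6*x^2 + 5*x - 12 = (x + 4)*(x^2 + 2*x - 3) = (x - 1)*(x + 4)*(x + 3)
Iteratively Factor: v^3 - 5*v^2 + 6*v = (v - 2)*(v^2 - 3*v) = (v - 3)*(v - 2)*(v)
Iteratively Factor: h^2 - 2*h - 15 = (h + 3)*(h - 5)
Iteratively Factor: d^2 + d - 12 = (d - 3)*(d + 4)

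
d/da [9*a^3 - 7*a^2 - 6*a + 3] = 27*a^2 - 14*a - 6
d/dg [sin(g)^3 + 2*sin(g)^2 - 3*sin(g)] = 4*sin(g)*cos(g) - 3*cos(g)^3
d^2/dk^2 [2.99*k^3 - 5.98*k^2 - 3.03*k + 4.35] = 17.94*k - 11.96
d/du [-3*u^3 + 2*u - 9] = 2 - 9*u^2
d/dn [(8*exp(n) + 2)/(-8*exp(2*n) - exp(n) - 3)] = 2*((4*exp(n) + 1)*(16*exp(n) + 1) - 32*exp(2*n) - 4*exp(n) - 12)*exp(n)/(8*exp(2*n) + exp(n) + 3)^2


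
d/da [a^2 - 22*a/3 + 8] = 2*a - 22/3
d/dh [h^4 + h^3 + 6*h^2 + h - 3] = 4*h^3 + 3*h^2 + 12*h + 1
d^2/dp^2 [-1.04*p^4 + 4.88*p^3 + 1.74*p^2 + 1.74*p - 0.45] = -12.48*p^2 + 29.28*p + 3.48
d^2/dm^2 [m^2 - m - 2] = 2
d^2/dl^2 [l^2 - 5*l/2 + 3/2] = 2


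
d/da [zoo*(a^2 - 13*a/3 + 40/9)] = zoo*(a + 1)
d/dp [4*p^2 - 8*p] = 8*p - 8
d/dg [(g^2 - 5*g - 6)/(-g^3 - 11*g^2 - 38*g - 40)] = (g^4 - 10*g^3 - 111*g^2 - 212*g - 28)/(g^6 + 22*g^5 + 197*g^4 + 916*g^3 + 2324*g^2 + 3040*g + 1600)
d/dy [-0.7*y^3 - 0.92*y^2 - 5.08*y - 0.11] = -2.1*y^2 - 1.84*y - 5.08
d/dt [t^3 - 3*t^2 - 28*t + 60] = 3*t^2 - 6*t - 28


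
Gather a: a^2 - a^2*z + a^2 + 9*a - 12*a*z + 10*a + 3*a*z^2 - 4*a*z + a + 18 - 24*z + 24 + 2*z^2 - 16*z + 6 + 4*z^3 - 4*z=a^2*(2 - z) + a*(3*z^2 - 16*z + 20) + 4*z^3 + 2*z^2 - 44*z + 48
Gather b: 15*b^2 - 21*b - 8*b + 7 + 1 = 15*b^2 - 29*b + 8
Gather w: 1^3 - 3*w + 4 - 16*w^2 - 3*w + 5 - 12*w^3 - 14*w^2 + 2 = -12*w^3 - 30*w^2 - 6*w + 12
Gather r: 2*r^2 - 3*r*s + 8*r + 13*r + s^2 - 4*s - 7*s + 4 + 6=2*r^2 + r*(21 - 3*s) + s^2 - 11*s + 10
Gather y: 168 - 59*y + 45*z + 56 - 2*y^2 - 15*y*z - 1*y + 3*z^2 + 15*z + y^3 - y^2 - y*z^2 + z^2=y^3 - 3*y^2 + y*(-z^2 - 15*z - 60) + 4*z^2 + 60*z + 224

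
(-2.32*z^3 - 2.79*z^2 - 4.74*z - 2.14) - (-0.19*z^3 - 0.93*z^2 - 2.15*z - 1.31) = -2.13*z^3 - 1.86*z^2 - 2.59*z - 0.83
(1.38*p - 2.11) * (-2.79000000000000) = 5.8869 - 3.8502*p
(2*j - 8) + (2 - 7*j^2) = -7*j^2 + 2*j - 6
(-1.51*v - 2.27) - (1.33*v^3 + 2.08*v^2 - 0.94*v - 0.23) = -1.33*v^3 - 2.08*v^2 - 0.57*v - 2.04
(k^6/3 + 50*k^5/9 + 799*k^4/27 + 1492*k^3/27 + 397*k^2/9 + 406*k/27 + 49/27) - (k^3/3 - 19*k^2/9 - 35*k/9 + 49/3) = k^6/3 + 50*k^5/9 + 799*k^4/27 + 1483*k^3/27 + 416*k^2/9 + 511*k/27 - 392/27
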